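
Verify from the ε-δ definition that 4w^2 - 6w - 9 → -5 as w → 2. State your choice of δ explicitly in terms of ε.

Let ε > 0. We want δ > 0 such that 0 < |w − 2| < δ implies |(4w^2 - 6w - 9) + 5| < ε.
(4w^2 - 6w - 9) + 5 = 4w^2 - 6w - 4 = (w − 2)(4w + 2).
So |(4w^2 - 6w - 9) + 5| = |w − 2|·|4w + 2|.
Require δ ≤ 1. Then |w − 2| < 1 gives |w| < 3, and by the triangle inequality |4w + 2| ≤ 4·3 + 2 = 14.
Hence |(4w^2 - 6w - 9) + 5| ≤ 14|w − 2| < ε provided |w − 2| < ε/14.
Choosing δ = min(1, ε/14) ensures both conditions, hence |(4w^2 - 6w - 9) + 5| < ε.

δ = min(1, ε/14)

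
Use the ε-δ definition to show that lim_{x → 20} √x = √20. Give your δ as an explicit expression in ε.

δ = min(20, √20·ε)

Suppose ε > 0. We want δ > 0 such that 0 < |x − 20| < δ implies |√x − √20| < ε.
Rationalise: √x − √20 = (x − 20)/(√x + √20), so |√x − √20| = |x − 20|/(√x + √20).
Restrict δ ≤ 20 so that |x − 20| < 20 forces x > 0, and then √x + √20 > √20.
Hence |√x − √20| < |x − 20|/√20, which is < ε once |x − 20| < √20·ε.
Take δ = min(20, √20·ε). If 0 < |x − 20| < δ then x > 0 and |√x − √20| < |x − 20|/√20 < ε.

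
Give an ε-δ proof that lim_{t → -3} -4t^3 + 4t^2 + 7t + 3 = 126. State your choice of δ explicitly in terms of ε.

δ = min(1, ε/169)

Suppose ε > 0. We want δ > 0 such that 0 < |t + 3| < δ implies |(-4t^3 + 4t^2 + 7t + 3) − 126| < ε.
(-4t^3 + 4t^2 + 7t + 3) − 126 = -4t^3 + 4t^2 + 7t - 123 = (t + 3)(-4t^2 + 16t - 41).
So |(-4t^3 + 4t^2 + 7t + 3) − 126| = |t + 3|·|-4t^2 + 16t - 41|.
Assume first that |t + 3| < 1, so |t| < 4. Then |-4t^2 + 16t - 41| ≤ 4·4^2 + 16·4 + 41 = 169.
Hence |(-4t^3 + 4t^2 + 7t + 3) − 126| ≤ 169|t + 3| < ε provided |t + 3| < ε/169.
Choosing δ = min(1, ε/169) ensures both conditions, hence |(-4t^3 + 4t^2 + 7t + 3) − 126| < ε.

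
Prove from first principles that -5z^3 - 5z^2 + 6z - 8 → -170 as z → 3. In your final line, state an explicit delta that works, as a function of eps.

delta = min(1, eps/214)

Let eps > 0. We want delta > 0 such that 0 < |z − 3| < delta implies |(-5z^3 - 5z^2 + 6z - 8) + 170| < eps.
(-5z^3 - 5z^2 + 6z - 8) + 170 = -5z^3 - 5z^2 + 6z + 162 = (z − 3)(-5z^2 - 20z - 54).
So |(-5z^3 - 5z^2 + 6z - 8) + 170| = |z − 3|·|-5z^2 - 20z - 54|.
Require delta ≤ 1. Then |z − 3| < 1 gives |z| < 4, and by the triangle inequality |-5z^2 - 20z - 54| ≤ 5·4^2 + 20·4 + 54 = 214.
Hence |(-5z^3 - 5z^2 + 6z - 8) + 170| ≤ 214|z − 3| < eps provided |z − 3| < eps/214.
Choosing delta = min(1, eps/214) ensures both conditions, hence |(-5z^3 - 5z^2 + 6z - 8) + 170| < eps.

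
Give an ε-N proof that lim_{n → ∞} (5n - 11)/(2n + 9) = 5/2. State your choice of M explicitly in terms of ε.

M = (67/4)/ε

Let ε > 0. For n ≥ 1, |(5n - 11)/(2n + 9) − (5/2)| = |-67|/(2(2n + 9)) = 67/(2(2n + 9)).
Since 2n + 9 ≥ 2n for n ≥ 1, this is ≤ 67/(2·2n) = (67/4)/n.
So |(5n - 11)/(2n + 9) − (5/2)| < ε whenever n > (67/4)/ε.
Take M = (67/4)/ε. If n > M then |(5n - 11)/(2n + 9) − (5/2)| ≤ (67/4)/n < ε.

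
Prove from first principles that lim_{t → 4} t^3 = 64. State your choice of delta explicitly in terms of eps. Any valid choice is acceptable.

delta = min(2, eps/76)

Let eps > 0. We seek delta > 0 with 0 < |t − 4| < delta ⇒ |t^3 − 64| < eps.
Factor: t^3 − 64 = (t − 4)(t^2 + 4t + 16), so |t^3 − 64| = |t − 4|·|t^2 + 4t + 16|.
Impose delta ≤ 2 so that |t| < 6; then |t^2 + 4t + 16| ≤ 76.
Hence |t^3 − 64| ≤ 76|t − 4|, which is < eps once |t − 4| < eps/76.
Take delta = min(2, eps/76). If 0 < |t − 4| < delta then both bounds hold and |t^3 − 64| ≤ 76|t − 4| < 76·(eps/76) = eps.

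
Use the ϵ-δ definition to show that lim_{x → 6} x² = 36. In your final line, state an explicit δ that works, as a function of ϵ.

Suppose ϵ > 0. We seek δ > 0 with 0 < |x − 6| < δ ⇒ |x² − 36| < ϵ.
Factor: x² − 36 = (x − 6)(x + 6), so |x² − 36| = |x − 6|·|x + 6|.
Impose δ ≤ 1 so that |x| < 7; then |x + 6| ≤ 13.
Hence |x² − 36| ≤ 13|x − 6|, which is < ϵ once |x − 6| < ϵ/13.
Take δ = min(1, ϵ/13). If 0 < |x − 6| < δ then both bounds hold and |x² − 36| ≤ 13|x − 6| < 13·(ϵ/13) = ϵ.

δ = min(1, ϵ/13)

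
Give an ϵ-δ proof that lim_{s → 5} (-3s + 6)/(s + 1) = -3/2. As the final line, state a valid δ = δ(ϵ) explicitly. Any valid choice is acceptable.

Let ϵ > 0. We want δ > 0 with 0 < |s − 5| < δ ⇒ |(-3s + 6)/(s + 1) + 3/2| < ϵ.
Combining over a common denominator, (-3s + 6)/(s + 1) + 3/2 = [(-3s + 6)·6 − (-9)·(s + 1)] / [6·(s + 1)] = -9(s − 5) / (6(s + 1)).
So |(-3s + 6)/(s + 1) + 3/2| = 9|s − 5| / (6·|s + 1|).
Require δ ≤ 3, so |s + 1| ≥ |6| − |s − 5| > 6 − 3 = 3.
Hence |(-3s + 6)/(s + 1) + 3/2| < 9|s − 5|/(6·3) = (1/2)|s − 5|, which is < ϵ once |s − 5| < 2ϵ.
Take δ = min(3, 2ϵ). Then 0 < |s − 5| < δ forces both bounds, so |(-3s + 6)/(s + 1) + 3/2| < ϵ.

δ = min(3, 2ϵ)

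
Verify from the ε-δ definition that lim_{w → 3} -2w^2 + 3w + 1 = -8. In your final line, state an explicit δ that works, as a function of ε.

Let ε > 0. We want δ > 0 such that 0 < |w − 3| < δ implies |(-2w^2 + 3w + 1) + 8| < ε.
(-2w^2 + 3w + 1) + 8 = -2w^2 + 3w + 9 = (w − 3)(-2w - 3).
So |(-2w^2 + 3w + 1) + 8| = |w − 3|·|-2w - 3|.
Require δ ≤ 1. Then |w − 3| < 1 gives |w| < 4, and by the triangle inequality |-2w - 3| ≤ 2·4 + 3 = 11.
Hence |(-2w^2 + 3w + 1) + 8| ≤ 11|w − 3| < ε provided |w − 3| < ε/11.
Take δ = min(1, ε/11). Then 0 < |w − 3| < δ gives both |w − 3| < 1 and |w − 3| < ε/11, so |(-2w^2 + 3w + 1) + 8| < ε.

δ = min(1, ε/11)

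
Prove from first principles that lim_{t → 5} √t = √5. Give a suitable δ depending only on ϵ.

δ = min(5, √5·ϵ)

Fix ϵ > 0. We want δ > 0 such that 0 < |t − 5| < δ implies |√t − √5| < ϵ.
Multiplying by the conjugate, |√t − √5| = |t − 5|/(√t + √5).
Restrict δ ≤ 5 so that |t − 5| < 5 forces t > 0, and then √t + √5 > √5.
Hence |√t − √5| < |t − 5|/√5, which is < ϵ once |t − 5| < √5·ϵ.
Take δ = min(5, √5·ϵ). If 0 < |t − 5| < δ then t > 0 and |√t − √5| < |t − 5|/√5 < ϵ.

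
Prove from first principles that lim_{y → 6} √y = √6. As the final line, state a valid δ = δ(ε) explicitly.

δ = min(6, √6·ε)

Fix ε > 0. We want δ > 0 such that 0 < |y − 6| < δ implies |√y − √6| < ε.
Multiplying by the conjugate, |√y − √6| = |y − 6|/(√y + √6).
Restrict δ ≤ 6 so that |y − 6| < 6 forces y > 0, and then √y + √6 > √6.
Hence |√y − √6| < |y − 6|/√6, which is < ε once |y − 6| < √6·ε.
Take δ = min(6, √6·ε). If 0 < |y − 6| < δ then y > 0 and |√y − √6| < |y − 6|/√6 < ε.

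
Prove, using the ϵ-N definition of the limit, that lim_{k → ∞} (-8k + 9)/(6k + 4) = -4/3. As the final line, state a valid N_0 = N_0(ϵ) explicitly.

Let ϵ > 0. For k ≥ 1, |(-8k + 9)/(6k + 4) + 4/3| = |86|/(6(6k + 4)) = 86/(6(6k + 4)).
Since 6k + 4 ≥ 6k for k ≥ 1, this is ≤ 86/(6·6k) = (43/18)/k.
So |(-8k + 9)/(6k + 4) + 4/3| < ϵ whenever k > (43/18)/ϵ.
Take N_0 = (43/18)/ϵ. If k > N_0 then |(-8k + 9)/(6k + 4) + 4/3| ≤ (43/18)/k < ϵ.

N_0 = (43/18)/ϵ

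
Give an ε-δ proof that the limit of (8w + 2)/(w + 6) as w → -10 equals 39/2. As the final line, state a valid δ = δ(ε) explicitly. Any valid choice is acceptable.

δ = min(2, (4/23)ε)

Fix ε > 0. We want δ > 0 with 0 < |w + 10| < δ ⇒ |(8w + 2)/(w + 6) − (39/2)| < ε.
Combining over a common denominator, (8w + 2)/(w + 6) − (39/2) = [(8w + 2)·(-4) − (-78)·(w + 6)] / [(-4)·(w + 6)] = 46(w + 10) / ((-4)(w + 6)).
So |(8w + 2)/(w + 6) − (39/2)| = 46|w + 10| / (4·|w + 6|).
Require δ ≤ 2, so |w + 6| ≥ |-4| − |w + 10| > 4 − 2 = 2.
Hence |(8w + 2)/(w + 6) − (39/2)| < 46|w + 10|/(4·2) = (23/4)|w + 10|, which is < ε once |w + 10| < (4/23)ε.
Take δ = min(2, (4/23)ε). Then 0 < |w + 10| < δ forces both bounds, so |(8w + 2)/(w + 6) − (39/2)| < ε.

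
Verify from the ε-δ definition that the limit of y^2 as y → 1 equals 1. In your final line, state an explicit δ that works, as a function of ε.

δ = min(1, ε/3)

Fix ε > 0. We seek δ > 0 with 0 < |y − 1| < δ ⇒ |y^2 − 1| < ε.
Factor: y^2 − 1 = (y − 1)(y + 1), so |y^2 − 1| = |y − 1|·|y + 1|.
Impose δ ≤ 1 so that |y| < 2; then |y + 1| ≤ 3.
Hence |y^2 − 1| ≤ 3|y − 1|, which is < ε once |y − 1| < ε/3.
Take δ = min(1, ε/3). If 0 < |y − 1| < δ then both bounds hold and |y^2 − 1| ≤ 3|y − 1| < 3·(ε/3) = ε.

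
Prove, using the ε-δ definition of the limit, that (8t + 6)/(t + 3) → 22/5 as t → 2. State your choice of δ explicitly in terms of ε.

Let ε > 0. We want δ > 0 with 0 < |t − 2| < δ ⇒ |(8t + 6)/(t + 3) − (22/5)| < ε.
Combining over a common denominator, (8t + 6)/(t + 3) − (22/5) = [(8t + 6)·5 − 22·(t + 3)] / [5·(t + 3)] = 18(t − 2) / (5(t + 3)).
So |(8t + 6)/(t + 3) − (22/5)| = 18|t − 2| / (5·|t + 3|).
Restrict δ ≤ 5/2. Then |t − 2| < 5/2 gives |t + 3| = |(t − 2) + 5| ≥ 5 − 5/2 = 5/2.
Hence |(8t + 6)/(t + 3) − (22/5)| < 18|t − 2|/(5·(5/2)) = (36/25)|t − 2|, which is < ε once |t − 2| < (25/36)ε.
Take δ = min(5/2, (25/36)ε). Then 0 < |t − 2| < δ forces both bounds, so |(8t + 6)/(t + 3) − (22/5)| < ε.

δ = min(5/2, (25/36)ε)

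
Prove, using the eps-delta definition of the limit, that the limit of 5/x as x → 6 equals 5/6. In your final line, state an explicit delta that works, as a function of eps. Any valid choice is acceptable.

delta = min(3, (18/5)eps)

Let eps > 0. We seek delta > 0 such that 0 < |x − 6| < delta implies |5/x − (5/6)| < eps.
|5/x − (5/6)| = 5·|6 − x|/(6·|x|) = 5|x − 6|/(6|x|).
Require delta ≤ 3 so that |x| > 6 − 3 = 3, hence 6|x| > 18.
Then |5/x − (5/6)| < 5|x − 6|/18, which is < eps when |x − 6| < (18/5)eps.
Take delta = min(3, (18/5)eps). Then 0 < |x − 6| < delta gives both |x − 6| < 3 and |x − 6| < (18/5)eps, so |5/x − (5/6)| < eps.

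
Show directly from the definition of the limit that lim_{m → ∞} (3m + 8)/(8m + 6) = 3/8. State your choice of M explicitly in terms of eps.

M = (23/32)/eps

Fix eps > 0. For m ≥ 1, |(3m + 8)/(8m + 6) − (3/8)| = |46|/(8(8m + 6)) = 46/(8(8m + 6)).
Since 8m + 6 ≥ 8m for m ≥ 1, this is ≤ 46/(8·8m) = (23/32)/m.
So |(3m + 8)/(8m + 6) − (3/8)| < eps whenever m > (23/32)/eps.
Take M = (23/32)/eps. If m > M then |(3m + 8)/(8m + 6) − (3/8)| ≤ (23/32)/m < eps.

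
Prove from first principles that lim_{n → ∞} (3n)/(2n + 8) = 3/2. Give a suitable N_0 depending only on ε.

Let ε > 0 be given. For n ≥ 1, |(3n)/(2n + 8) − (3/2)| = |-24|/(2(2n + 8)) = 24/(2(2n + 8)).
Since 2n + 8 ≥ 2n for n ≥ 1, this is ≤ 24/(2·2n) = 6/n.
So |(3n)/(2n + 8) − (3/2)| < ε whenever n > 6/ε.
Take N_0 = 6/ε. If n > N_0 then |(3n)/(2n + 8) − (3/2)| ≤ 6/n < ε.

N_0 = 6/ε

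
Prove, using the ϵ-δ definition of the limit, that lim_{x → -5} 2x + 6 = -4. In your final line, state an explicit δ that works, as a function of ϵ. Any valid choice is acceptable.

δ = ϵ/2

Fix ϵ > 0. We need δ > 0 so that 0 < |x + 5| < δ implies |(2x + 6) + 4| < ϵ.
Since (2x + 6) + 4 = 2(x + 5), we have |(2x + 6) + 4| = 2|x + 5|.
Thus it suffices that |x + 5| < ϵ/2.
Choosing δ = ϵ/2 gives |(2x + 6) + 4| = 2|x + 5| < ϵ whenever |x + 5| < δ.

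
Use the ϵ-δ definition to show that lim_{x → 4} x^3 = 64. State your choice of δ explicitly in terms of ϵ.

Let ϵ > 0 be given. We seek δ > 0 with 0 < |x − 4| < δ ⇒ |x^3 − 64| < ϵ.
Factor: x^3 − 64 = (x − 4)(x^2 + 4x + 16), so |x^3 − 64| = |x − 4|·|x^2 + 4x + 16|.
Restrict δ ≤ 1. Then |x − 4| < 1 gives |x| < 5, so by the triangle inequality |x^2 + 4x + 16| ≤ 5^2 + 4·5 + 16 = 61.
Hence |x^3 − 64| ≤ 61|x − 4|, which is < ϵ once |x − 4| < ϵ/61.
Take δ = min(1, ϵ/61). If 0 < |x − 4| < δ then both bounds hold and |x^3 − 64| ≤ 61|x − 4| < 61·(ϵ/61) = ϵ.

δ = min(1, ϵ/61)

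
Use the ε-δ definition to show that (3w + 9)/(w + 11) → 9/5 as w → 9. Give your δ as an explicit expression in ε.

δ = min(10, (25/3)ε)

Suppose ε > 0. We want δ > 0 with 0 < |w − 9| < δ ⇒ |(3w + 9)/(w + 11) − (9/5)| < ε.
Combining over a common denominator, (3w + 9)/(w + 11) − (9/5) = [(3w + 9)·20 − 36·(w + 11)] / [20·(w + 11)] = 24(w − 9) / (20(w + 11)).
So |(3w + 9)/(w + 11) − (9/5)| = 24|w − 9| / (20·|w + 11|).
Require δ ≤ 10, so |w + 11| ≥ |20| − |w − 9| > 20 − 10 = 10.
Hence |(3w + 9)/(w + 11) − (9/5)| < 24|w − 9|/(20·10) = (3/25)|w − 9|, which is < ε once |w − 9| < (25/3)ε.
Take δ = min(10, (25/3)ε). Then 0 < |w − 9| < δ forces both bounds, so |(3w + 9)/(w + 11) − (9/5)| < ε.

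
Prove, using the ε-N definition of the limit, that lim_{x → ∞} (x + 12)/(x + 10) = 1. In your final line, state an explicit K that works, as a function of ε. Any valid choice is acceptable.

Suppose ε > 0. We seek K > 0 such that x > K implies |(x + 12)/(x + 10) − 1| < ε.
(x + 12)/(x + 10) − 1 = ((x + 12) − (x + 10)) / ((x + 10)) = 2/((x + 10)).
For x > 0 we have x + 10 > x, so |(x + 12)/(x + 10) − 1| = 2/((x + 10)) < 2/(x) = 2/x.
Thus |(x + 12)/(x + 10) − 1| < ε whenever x > 2/ε.
Take K = 2/ε. If x > K then |(x + 12)/(x + 10) − 1| < 2/x < ε.

K = 2/ε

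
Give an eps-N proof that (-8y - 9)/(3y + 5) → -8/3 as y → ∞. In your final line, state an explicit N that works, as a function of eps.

N = (13/9)/eps

Fix eps > 0. We seek N > 0 such that y > N implies |(-8y - 9)/(3y + 5) + 8/3| < eps.
(-8y - 9)/(3y + 5) + 8/3 = (3(-8y - 9) − (-8)(3y + 5)) / (3(3y + 5)) = 13/(3(3y + 5)).
For y > 0 we have 3y + 5 > 3y, so |(-8y - 9)/(3y + 5) + 8/3| = 13/(3(3y + 5)) < 13/(3·3y) = (13/9)/y.
Thus |(-8y - 9)/(3y + 5) + 8/3| < eps whenever y > (13/9)/eps.
Take N = (13/9)/eps. If y > N then |(-8y - 9)/(3y + 5) + 8/3| < (13/9)/y < eps.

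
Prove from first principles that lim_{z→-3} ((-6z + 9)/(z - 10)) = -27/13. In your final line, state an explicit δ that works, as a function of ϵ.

δ = min(13/2, (169/102)ϵ)

Let ϵ > 0 be given. We want δ > 0 with 0 < |z + 3| < δ ⇒ |(-6z + 9)/(z - 10) + 27/13| < ϵ.
Combining over a common denominator, (-6z + 9)/(z - 10) + 27/13 = [(-6z + 9)·(-13) − 27·(z - 10)] / [(-13)·(z - 10)] = 51(z + 3) / ((-13)(z - 10)).
So |(-6z + 9)/(z - 10) + 27/13| = 51|z + 3| / (13·|z − 10|).
Require δ ≤ 13/2, so |z − 10| ≥ |-13| − |z + 3| > 13 − 13/2 = 13/2.
Hence |(-6z + 9)/(z - 10) + 27/13| < 51|z + 3|/(13·(13/2)) = (102/169)|z + 3|, which is < ϵ once |z + 3| < (169/102)ϵ.
Take δ = min(13/2, (169/102)ϵ). Then 0 < |z + 3| < δ forces both bounds, so |(-6z + 9)/(z - 10) + 27/13| < ϵ.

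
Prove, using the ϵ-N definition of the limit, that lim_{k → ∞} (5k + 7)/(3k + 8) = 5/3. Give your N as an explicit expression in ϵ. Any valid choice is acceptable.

Suppose ϵ > 0. For k ≥ 1, |(5k + 7)/(3k + 8) − (5/3)| = |-19|/(3(3k + 8)) = 19/(3(3k + 8)).
Since 3k + 8 ≥ 3k for k ≥ 1, this is ≤ 19/(3·3k) = (19/9)/k.
So |(5k + 7)/(3k + 8) − (5/3)| < ϵ whenever k > (19/9)/ϵ.
Take N = (19/9)/ϵ. If k > N then |(5k + 7)/(3k + 8) − (5/3)| ≤ (19/9)/k < ϵ.

N = (19/9)/ϵ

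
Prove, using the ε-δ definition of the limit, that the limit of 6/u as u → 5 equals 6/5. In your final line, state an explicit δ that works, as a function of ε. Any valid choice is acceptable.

δ = min(5/2, (25/12)ε)

Fix ε > 0. We seek δ > 0 such that 0 < |u − 5| < δ implies |6/u − (6/5)| < ε.
|6/u − (6/5)| = 6·|5 − u|/(5·|u|) = 6|u − 5|/(5|u|).
Require δ ≤ 5/2 so that |u| > 5 − 5/2 = 5/2, hence 5|u| > 25/2.
Then |6/u − (6/5)| < 6|u − 5|/(25/2), which is < ε when |u − 5| < (25/12)ε.
Take δ = min(5/2, (25/12)ε). Then 0 < |u − 5| < δ gives both |u − 5| < 5/2 and |u − 5| < (25/12)ε, so |6/u − (6/5)| < ε.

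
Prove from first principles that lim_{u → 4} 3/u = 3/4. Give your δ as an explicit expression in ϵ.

δ = min(2, (8/3)ϵ)

Let ϵ > 0 be given. We seek δ > 0 such that 0 < |u − 4| < δ implies |3/u − (3/4)| < ϵ.
|3/u − (3/4)| = 3·|4 − u|/(4·|u|) = 3|u − 4|/(4|u|).
Restrict δ ≤ 2. Then |u − 4| < 2 gives |u| > 2, so 4|u| > 8.
Then |3/u − (3/4)| < 3|u − 4|/8, which is < ϵ when |u − 4| < (8/3)ϵ.
Take δ = min(2, (8/3)ϵ). Then 0 < |u − 4| < δ gives both |u − 4| < 2 and |u − 4| < (8/3)ϵ, so |3/u − (3/4)| < ϵ.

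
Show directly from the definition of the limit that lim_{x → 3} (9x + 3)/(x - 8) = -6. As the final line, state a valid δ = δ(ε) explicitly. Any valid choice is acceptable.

Fix ε > 0. We want δ > 0 with 0 < |x − 3| < δ ⇒ |(9x + 3)/(x - 8) + 6| < ε.
Combining over a common denominator, (9x + 3)/(x - 8) + 6 = [(9x + 3)·(-5) − 30·(x - 8)] / [(-5)·(x - 8)] = -75(x − 3) / ((-5)(x - 8)).
So |(9x + 3)/(x - 8) + 6| = 75|x − 3| / (5·|x − 8|).
Restrict δ ≤ 5/2. Then |x − 3| < 5/2 gives |x − 8| = |(x − 3) + (-5)| ≥ 5 − 5/2 = 5/2.
Hence |(9x + 3)/(x - 8) + 6| < 75|x − 3|/(5·(5/2)) = 6|x − 3|, which is < ε once |x − 3| < (1/6)ε.
Take δ = min(5/2, (1/6)ε). Then 0 < |x − 3| < δ forces both bounds, so |(9x + 3)/(x - 8) + 6| < ε.

δ = min(5/2, (1/6)ε)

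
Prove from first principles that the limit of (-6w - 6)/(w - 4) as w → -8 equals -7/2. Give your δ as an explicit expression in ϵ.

Suppose ϵ > 0. We want δ > 0 with 0 < |w + 8| < δ ⇒ |(-6w - 6)/(w - 4) + 7/2| < ϵ.
Combining over a common denominator, (-6w - 6)/(w - 4) + 7/2 = [(-6w - 6)·(-12) − 42·(w - 4)] / [(-12)·(w - 4)] = 30(w + 8) / ((-12)(w - 4)).
So |(-6w - 6)/(w - 4) + 7/2| = 30|w + 8| / (12·|w − 4|).
Restrict δ ≤ 6. Then |w + 8| < 6 gives |w − 4| = |(w + 8) + (-12)| ≥ 12 − 6 = 6.
Hence |(-6w - 6)/(w - 4) + 7/2| < 30|w + 8|/(12·6) = (5/12)|w + 8|, which is < ϵ once |w + 8| < (12/5)ϵ.
Take δ = min(6, (12/5)ϵ). Then 0 < |w + 8| < δ forces both bounds, so |(-6w - 6)/(w - 4) + 7/2| < ϵ.

δ = min(6, (12/5)ϵ)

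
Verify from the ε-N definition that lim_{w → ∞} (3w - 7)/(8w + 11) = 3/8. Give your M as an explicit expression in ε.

M = (89/64)/ε

Fix ε > 0. We seek M > 0 such that w > M implies |(3w - 7)/(8w + 11) − (3/8)| < ε.
(3w - 7)/(8w + 11) − (3/8) = (8(3w - 7) − 3(8w + 11)) / (8(8w + 11)) = -89/(8(8w + 11)).
For w > 0 we have 8w + 11 > 8w, so |(3w - 7)/(8w + 11) − (3/8)| = 89/(8(8w + 11)) < 89/(8·8w) = (89/64)/w.
Thus |(3w - 7)/(8w + 11) − (3/8)| < ε whenever w > (89/64)/ε.
Take M = (89/64)/ε. If w > M then |(3w - 7)/(8w + 11) − (3/8)| < (89/64)/w < ε.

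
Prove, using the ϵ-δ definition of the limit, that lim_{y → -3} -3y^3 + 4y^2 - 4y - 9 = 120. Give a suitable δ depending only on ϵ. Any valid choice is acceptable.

Suppose ϵ > 0. We want δ > 0 such that 0 < |y + 3| < δ implies |(-3y^3 + 4y^2 - 4y - 9) − 120| < ϵ.
(-3y^3 + 4y^2 - 4y - 9) − 120 = -3y^3 + 4y^2 - 4y - 129 = (y + 3)(-3y^2 + 13y - 43).
So |(-3y^3 + 4y^2 - 4y - 9) − 120| = |y + 3|·|-3y^2 + 13y - 43|.
Assume first that |y + 3| < 1, so |y| < 4. Then |-3y^2 + 13y - 43| ≤ 3·4^2 + 13·4 + 43 = 143.
Hence |(-3y^3 + 4y^2 - 4y - 9) − 120| ≤ 143|y + 3| < ϵ provided |y + 3| < ϵ/143.
Choosing δ = min(1, ϵ/143) ensures both conditions, hence |(-3y^3 + 4y^2 - 4y - 9) − 120| < ϵ.

δ = min(1, ϵ/143)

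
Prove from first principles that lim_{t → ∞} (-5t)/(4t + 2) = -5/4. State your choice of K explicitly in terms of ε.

Fix ε > 0. We seek K > 0 such that t > K implies |(-5t)/(4t + 2) + 5/4| < ε.
(-5t)/(4t + 2) + 5/4 = (4(-5t) − (-5)(4t + 2)) / (4(4t + 2)) = 10/(4(4t + 2)).
For t > 0 we have 4t + 2 > 4t, so |(-5t)/(4t + 2) + 5/4| = 10/(4(4t + 2)) < 10/(4·4t) = (5/8)/t.
Thus |(-5t)/(4t + 2) + 5/4| < ε whenever t > (5/8)/ε.
Take K = (5/8)/ε. If t > K then |(-5t)/(4t + 2) + 5/4| < (5/8)/t < ε.

K = (5/8)/ε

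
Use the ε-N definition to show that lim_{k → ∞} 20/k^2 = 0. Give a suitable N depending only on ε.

Let ε > 0 be given. For k ≥ 1, |20/k^2 − 0| = 20/k^2.
20/k^2 < ε ⇔ k^2 > 20/ε ⇔ k > (20/ε)^{1/2}.
Take N = (20/ε)^{1/2}. Then k > N implies 20/k^2 < ε.

N = (20/ε)^{1/2}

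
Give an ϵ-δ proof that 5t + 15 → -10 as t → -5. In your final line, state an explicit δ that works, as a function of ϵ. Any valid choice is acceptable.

Suppose ϵ > 0. We need δ > 0 so that 0 < |t + 5| < δ implies |(5t + 15) + 10| < ϵ.
Since (5t + 15) + 10 = 5(t + 5), we have |(5t + 15) + 10| = 5|t + 5|.
Thus it suffices that |t + 5| < ϵ/5.
Take δ = ϵ/5. If 0 < |t + 5| < δ then |(5t + 15) + 10| = 5|t + 5| < 5·(ϵ/5) = ϵ.

δ = ϵ/5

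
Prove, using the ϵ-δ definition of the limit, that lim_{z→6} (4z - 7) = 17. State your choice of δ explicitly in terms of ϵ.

δ = ϵ/4

Let ϵ > 0 be given. We need δ > 0 so that 0 < |z − 6| < δ implies |(4z - 7) − 17| < ϵ.
Since (4z - 7) − 17 = 4(z − 6), we have |(4z - 7) − 17| = 4|z − 6|.
So 4|z − 6| < ϵ exactly when |z − 6| < ϵ/4.
Take δ = ϵ/4. If 0 < |z − 6| < δ then |(4z - 7) − 17| = 4|z − 6| < 4·(ϵ/4) = ϵ.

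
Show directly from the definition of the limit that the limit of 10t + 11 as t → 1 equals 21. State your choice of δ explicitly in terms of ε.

Let ε > 0 be given. We need δ > 0 so that 0 < |t − 1| < δ implies |(10t + 11) − 21| < ε.
Since (10t + 11) − 21 = 10(t − 1), we have |(10t + 11) − 21| = 10|t − 1|.
So 10|t − 1| < ε exactly when |t − 1| < ε/10.
Take δ = ε/10. If 0 < |t − 1| < δ then |(10t + 11) − 21| = 10|t − 1| < 10·(ε/10) = ε.

δ = ε/10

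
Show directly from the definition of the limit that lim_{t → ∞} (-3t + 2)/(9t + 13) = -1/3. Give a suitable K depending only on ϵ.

Fix ϵ > 0. We seek K > 0 such that t > K implies |(-3t + 2)/(9t + 13) + 1/3| < ϵ.
(-3t + 2)/(9t + 13) + 1/3 = (9(-3t + 2) − (-3)(9t + 13)) / (9(9t + 13)) = 57/(9(9t + 13)).
For t > 0 we have 9t + 13 > 9t, so |(-3t + 2)/(9t + 13) + 1/3| = 57/(9(9t + 13)) < 57/(9·9t) = (19/27)/t.
Thus |(-3t + 2)/(9t + 13) + 1/3| < ϵ whenever t > (19/27)/ϵ.
Take K = (19/27)/ϵ. If t > K then |(-3t + 2)/(9t + 13) + 1/3| < (19/27)/t < ϵ.

K = (19/27)/ϵ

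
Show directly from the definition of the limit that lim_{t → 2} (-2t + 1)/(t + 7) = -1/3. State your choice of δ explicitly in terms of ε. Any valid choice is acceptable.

δ = min(9/2, (27/10)ε)

Fix ε > 0. We want δ > 0 with 0 < |t − 2| < δ ⇒ |(-2t + 1)/(t + 7) + 1/3| < ε.
Combining over a common denominator, (-2t + 1)/(t + 7) + 1/3 = [(-2t + 1)·9 − (-3)·(t + 7)] / [9·(t + 7)] = -15(t − 2) / (9(t + 7)).
So |(-2t + 1)/(t + 7) + 1/3| = 15|t − 2| / (9·|t + 7|).
Require δ ≤ 9/2, so |t + 7| ≥ |9| − |t − 2| > 9 − 9/2 = 9/2.
Hence |(-2t + 1)/(t + 7) + 1/3| < 15|t − 2|/(9·(9/2)) = (10/27)|t − 2|, which is < ε once |t − 2| < (27/10)ε.
Take δ = min(9/2, (27/10)ε). Then 0 < |t − 2| < δ forces both bounds, so |(-2t + 1)/(t + 7) + 1/3| < ε.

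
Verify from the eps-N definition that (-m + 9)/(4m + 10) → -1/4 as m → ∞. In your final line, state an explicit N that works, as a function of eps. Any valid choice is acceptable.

Let eps > 0 be given. For m ≥ 1, |(-m + 9)/(4m + 10) + 1/4| = |46|/(4(4m + 10)) = 46/(4(4m + 10)).
Since 4m + 10 ≥ 4m for m ≥ 1, this is ≤ 46/(4·4m) = (23/8)/m.
So |(-m + 9)/(4m + 10) + 1/4| < eps whenever m > (23/8)/eps.
Take N = (23/8)/eps. If m > N then |(-m + 9)/(4m + 10) + 1/4| ≤ (23/8)/m < eps.

N = (23/8)/eps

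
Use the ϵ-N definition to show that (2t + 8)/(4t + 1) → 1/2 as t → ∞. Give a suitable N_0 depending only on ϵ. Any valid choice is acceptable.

N_0 = (15/8)/ϵ

Let ϵ > 0. We seek N_0 > 0 such that t > N_0 implies |(2t + 8)/(4t + 1) − (1/2)| < ϵ.
(2t + 8)/(4t + 1) − (1/2) = (4(2t + 8) − 2(4t + 1)) / (4(4t + 1)) = 30/(4(4t + 1)).
For t > 0 we have 4t + 1 > 4t, so |(2t + 8)/(4t + 1) − (1/2)| = 30/(4(4t + 1)) < 30/(4·4t) = (15/8)/t.
Thus |(2t + 8)/(4t + 1) − (1/2)| < ϵ whenever t > (15/8)/ϵ.
Take N_0 = (15/8)/ϵ. If t > N_0 then |(2t + 8)/(4t + 1) − (1/2)| < (15/8)/t < ϵ.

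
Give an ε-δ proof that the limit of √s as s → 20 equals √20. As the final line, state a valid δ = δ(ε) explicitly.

δ = min(20, √20·ε)

Let ε > 0. We want δ > 0 such that 0 < |s − 20| < δ implies |√s − √20| < ε.
Multiplying by the conjugate, |√s − √20| = |s − 20|/(√s + √20).
Restrict δ ≤ 20 so that |s − 20| < 20 forces s > 0, and then √s + √20 > √20.
Hence |√s − √20| < |s − 20|/√20, which is < ε once |s − 20| < √20·ε.
Take δ = min(20, √20·ε). If 0 < |s − 20| < δ then s > 0 and |√s − √20| < |s − 20|/√20 < ε.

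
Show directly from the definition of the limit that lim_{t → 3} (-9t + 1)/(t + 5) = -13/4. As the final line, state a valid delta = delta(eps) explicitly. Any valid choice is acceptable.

Let eps > 0. We want delta > 0 with 0 < |t − 3| < delta ⇒ |(-9t + 1)/(t + 5) + 13/4| < eps.
Combining over a common denominator, (-9t + 1)/(t + 5) + 13/4 = [(-9t + 1)·8 − (-26)·(t + 5)] / [8·(t + 5)] = -46(t − 3) / (8(t + 5)).
So |(-9t + 1)/(t + 5) + 13/4| = 46|t − 3| / (8·|t + 5|).
Restrict delta ≤ 4. Then |t − 3| < 4 gives |t + 5| = |(t − 3) + 8| ≥ 8 − 4 = 4.
Hence |(-9t + 1)/(t + 5) + 13/4| < 46|t − 3|/(8·4) = (23/16)|t − 3|, which is < eps once |t − 3| < (16/23)eps.
Take delta = min(4, (16/23)eps). Then 0 < |t − 3| < delta forces both bounds, so |(-9t + 1)/(t + 5) + 13/4| < eps.

delta = min(4, (16/23)eps)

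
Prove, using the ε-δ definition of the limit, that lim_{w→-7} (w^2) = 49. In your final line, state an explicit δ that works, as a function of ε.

Suppose ε > 0. We seek δ > 0 with 0 < |w + 7| < δ ⇒ |w^2 − 49| < ε.
Factor: w^2 − 49 = (w + 7)(w - 7), so |w^2 − 49| = |w + 7|·|w - 7|.
Restrict δ ≤ 1. Then |w + 7| < 1 gives |w| < 8, so by the triangle inequality |w - 7| ≤ 8 + 7 = 15.
Hence |w^2 − 49| ≤ 15|w + 7|, which is < ε once |w + 7| < ε/15.
Take δ = min(1, ε/15). If 0 < |w + 7| < δ then both bounds hold and |w^2 − 49| ≤ 15|w + 7| < 15·(ε/15) = ε.

δ = min(1, ε/15)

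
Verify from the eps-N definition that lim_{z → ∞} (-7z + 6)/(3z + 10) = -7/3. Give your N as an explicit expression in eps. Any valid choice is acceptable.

Let eps > 0 be given. We seek N > 0 such that z > N implies |(-7z + 6)/(3z + 10) + 7/3| < eps.
(-7z + 6)/(3z + 10) + 7/3 = (3(-7z + 6) − (-7)(3z + 10)) / (3(3z + 10)) = 88/(3(3z + 10)).
For z > 0 we have 3z + 10 > 3z, so |(-7z + 6)/(3z + 10) + 7/3| = 88/(3(3z + 10)) < 88/(3·3z) = (88/9)/z.
Thus |(-7z + 6)/(3z + 10) + 7/3| < eps whenever z > (88/9)/eps.
Take N = (88/9)/eps. If z > N then |(-7z + 6)/(3z + 10) + 7/3| < (88/9)/z < eps.

N = (88/9)/eps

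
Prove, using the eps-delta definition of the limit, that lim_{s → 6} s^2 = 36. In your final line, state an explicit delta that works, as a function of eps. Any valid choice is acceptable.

Let eps > 0. We seek delta > 0 with 0 < |s − 6| < delta ⇒ |s^2 − 36| < eps.
Factor: s^2 − 36 = (s − 6)(s + 6), so |s^2 − 36| = |s − 6|·|s + 6|.
Impose delta ≤ 1 so that |s| < 7; then |s + 6| ≤ 13.
Hence |s^2 − 36| ≤ 13|s − 6|, which is < eps once |s − 6| < eps/13.
Take delta = min(1, eps/13). If 0 < |s − 6| < delta then both bounds hold and |s^2 − 36| ≤ 13|s − 6| < 13·(eps/13) = eps.

delta = min(1, eps/13)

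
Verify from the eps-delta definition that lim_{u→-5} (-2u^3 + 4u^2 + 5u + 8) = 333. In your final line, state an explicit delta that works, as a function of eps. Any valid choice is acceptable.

delta = min(2, eps/261)

Suppose eps > 0. We want delta > 0 such that 0 < |u + 5| < delta implies |(-2u^3 + 4u^2 + 5u + 8) − 333| < eps.
(-2u^3 + 4u^2 + 5u + 8) − 333 = -2u^3 + 4u^2 + 5u - 325 = (u + 5)(-2u^2 + 14u - 65).
So |(-2u^3 + 4u^2 + 5u + 8) − 333| = |u + 5|·|-2u^2 + 14u - 65|.
Assume first that |u + 5| < 2, so |u| < 7. Then |-2u^2 + 14u - 65| ≤ 2·7^2 + 14·7 + 65 = 261.
Hence |(-2u^3 + 4u^2 + 5u + 8) − 333| ≤ 261|u + 5| < eps provided |u + 5| < eps/261.
Choosing delta = min(2, eps/261) ensures both conditions, hence |(-2u^3 + 4u^2 + 5u + 8) − 333| < eps.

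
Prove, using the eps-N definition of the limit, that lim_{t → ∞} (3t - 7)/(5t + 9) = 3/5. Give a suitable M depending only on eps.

Suppose eps > 0. We seek M > 0 such that t > M implies |(3t - 7)/(5t + 9) − (3/5)| < eps.
(3t - 7)/(5t + 9) − (3/5) = (5(3t - 7) − 3(5t + 9)) / (5(5t + 9)) = -62/(5(5t + 9)).
For t > 0 we have 5t + 9 > 5t, so |(3t - 7)/(5t + 9) − (3/5)| = 62/(5(5t + 9)) < 62/(5·5t) = (62/25)/t.
Thus |(3t - 7)/(5t + 9) − (3/5)| < eps whenever t > (62/25)/eps.
Take M = (62/25)/eps. If t > M then |(3t - 7)/(5t + 9) − (3/5)| < (62/25)/t < eps.

M = (62/25)/eps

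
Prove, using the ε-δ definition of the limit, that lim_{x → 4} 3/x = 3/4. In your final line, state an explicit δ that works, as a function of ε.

Let ε > 0. We seek δ > 0 such that 0 < |x − 4| < δ implies |3/x − (3/4)| < ε.
|3/x − (3/4)| = 3·|4 − x|/(4·|x|) = 3|x − 4|/(4|x|).
Require δ ≤ 2 so that |x| > 4 − 2 = 2, hence 4|x| > 8.
Then |3/x − (3/4)| < 3|x − 4|/8, which is < ε when |x − 4| < (8/3)ε.
Take δ = min(2, (8/3)ε). Then 0 < |x − 4| < δ gives both |x − 4| < 2 and |x − 4| < (8/3)ε, so |3/x − (3/4)| < ε.

δ = min(2, (8/3)ε)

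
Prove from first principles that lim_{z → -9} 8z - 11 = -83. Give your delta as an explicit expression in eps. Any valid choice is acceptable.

delta = eps/8

Let eps > 0. We need delta > 0 so that 0 < |z + 9| < delta implies |(8z - 11) + 83| < eps.
Since (8z - 11) + 83 = 8(z + 9), we have |(8z - 11) + 83| = 8|z + 9|.
So 8|z + 9| < eps exactly when |z + 9| < eps/8.
Take delta = eps/8. If 0 < |z + 9| < delta then |(8z - 11) + 83| = 8|z + 9| < 8·(eps/8) = eps.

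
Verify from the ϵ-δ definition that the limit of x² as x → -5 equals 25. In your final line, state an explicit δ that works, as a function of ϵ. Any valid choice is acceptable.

Let ϵ > 0 be given. We seek δ > 0 with 0 < |x + 5| < δ ⇒ |x² − 25| < ϵ.
Factor: x² − 25 = (x + 5)(x - 5), so |x² − 25| = |x + 5|·|x - 5|.
Restrict δ ≤ 2. Then |x + 5| < 2 gives |x| < 7, so by the triangle inequality |x - 5| ≤ 7 + 5 = 12.
Hence |x² − 25| ≤ 12|x + 5|, which is < ϵ once |x + 5| < ϵ/12.
Take δ = min(2, ϵ/12). If 0 < |x + 5| < δ then both bounds hold and |x² − 25| ≤ 12|x + 5| < 12·(ϵ/12) = ϵ.

δ = min(2, ϵ/12)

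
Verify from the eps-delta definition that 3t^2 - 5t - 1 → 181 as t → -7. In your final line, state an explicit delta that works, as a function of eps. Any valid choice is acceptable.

Let eps > 0 be given. We want delta > 0 such that 0 < |t + 7| < delta implies |(3t^2 - 5t - 1) − 181| < eps.
(3t^2 - 5t - 1) − 181 = 3t^2 - 5t - 182 = (t + 7)(3t - 26).
So |(3t^2 - 5t - 1) − 181| = |t + 7|·|3t - 26|.
Assume first that |t + 7| < 1, so |t| < 8. Then |3t - 26| ≤ 3·8 + 26 = 50.
Hence |(3t^2 - 5t - 1) − 181| ≤ 50|t + 7| < eps provided |t + 7| < eps/50.
Choosing delta = min(1, eps/50) ensures both conditions, hence |(3t^2 - 5t - 1) − 181| < eps.

delta = min(1, eps/50)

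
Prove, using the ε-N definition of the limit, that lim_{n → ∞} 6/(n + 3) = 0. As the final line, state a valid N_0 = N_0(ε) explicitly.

N_0 = 6/ε

Fix ε > 0. For n ≥ 1, |6/(n + 3) − 0| = 6/(n + 3) ≤ 6/n.
We need 6/n < ε, i.e. n > 6/ε.
Take N_0 = 6/ε. If n > N_0 then |6/(n + 3)| ≤ 6/n < ε.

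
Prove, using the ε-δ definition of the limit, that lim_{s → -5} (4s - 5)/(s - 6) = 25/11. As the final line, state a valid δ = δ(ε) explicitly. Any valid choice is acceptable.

δ = min(11/2, (121/38)ε)

Let ε > 0 be given. We want δ > 0 with 0 < |s + 5| < δ ⇒ |(4s - 5)/(s - 6) − (25/11)| < ε.
Combining over a common denominator, (4s - 5)/(s - 6) − (25/11) = [(4s - 5)·(-11) − (-25)·(s - 6)] / [(-11)·(s - 6)] = -19(s + 5) / ((-11)(s - 6)).
So |(4s - 5)/(s - 6) − (25/11)| = 19|s + 5| / (11·|s − 6|).
Require δ ≤ 11/2, so |s − 6| ≥ |-11| − |s + 5| > 11 − 11/2 = 11/2.
Hence |(4s - 5)/(s - 6) − (25/11)| < 19|s + 5|/(11·(11/2)) = (38/121)|s + 5|, which is < ε once |s + 5| < (121/38)ε.
Take δ = min(11/2, (121/38)ε). Then 0 < |s + 5| < δ forces both bounds, so |(4s - 5)/(s - 6) − (25/11)| < ε.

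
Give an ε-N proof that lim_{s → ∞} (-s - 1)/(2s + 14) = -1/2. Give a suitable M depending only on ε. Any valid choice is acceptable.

Fix ε > 0. We seek M > 0 such that s > M implies |(-s - 1)/(2s + 14) + 1/2| < ε.
(-s - 1)/(2s + 14) + 1/2 = (2(-s - 1) − (-1)(2s + 14)) / (2(2s + 14)) = 12/(2(2s + 14)).
For s > 0 we have 2s + 14 > 2s, so |(-s - 1)/(2s + 14) + 1/2| = 12/(2(2s + 14)) < 12/(2·2s) = 3/s.
Thus |(-s - 1)/(2s + 14) + 1/2| < ε whenever s > 3/ε.
Take M = 3/ε. If s > M then |(-s - 1)/(2s + 14) + 1/2| < 3/s < ε.

M = 3/ε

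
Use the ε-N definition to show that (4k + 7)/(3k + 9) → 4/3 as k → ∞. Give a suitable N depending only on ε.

N = (5/3)/ε

Let ε > 0 be given. For k ≥ 1, |(4k + 7)/(3k + 9) − (4/3)| = |-15|/(3(3k + 9)) = 15/(3(3k + 9)).
Since 3k + 9 ≥ 3k for k ≥ 1, this is ≤ 15/(3·3k) = (5/3)/k.
So |(4k + 7)/(3k + 9) − (4/3)| < ε whenever k > (5/3)/ε.
Take N = (5/3)/ε. If k > N then |(4k + 7)/(3k + 9) − (4/3)| ≤ (5/3)/k < ε.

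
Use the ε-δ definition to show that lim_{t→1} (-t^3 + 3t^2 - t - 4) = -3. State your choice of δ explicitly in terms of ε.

Suppose ε > 0. We want δ > 0 such that 0 < |t − 1| < δ implies |(-t^3 + 3t^2 - t - 4) + 3| < ε.
(-t^3 + 3t^2 - t - 4) + 3 = -t^3 + 3t^2 - t - 1 = (t − 1)(-t^2 + 2t + 1).
So |(-t^3 + 3t^2 - t - 4) + 3| = |t − 1|·|-t^2 + 2t + 1|.
Require δ ≤ 1. Then |t − 1| < 1 gives |t| < 2, and by the triangle inequality |-t^2 + 2t + 1| ≤ 2^2 + 2·2 + 1 = 9.
Hence |(-t^3 + 3t^2 - t - 4) + 3| ≤ 9|t − 1| < ε provided |t − 1| < ε/9.
Choosing δ = min(1, ε/9) ensures both conditions, hence |(-t^3 + 3t^2 - t - 4) + 3| < ε.

δ = min(1, ε/9)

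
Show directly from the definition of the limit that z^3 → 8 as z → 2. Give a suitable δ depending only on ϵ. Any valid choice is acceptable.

Suppose ϵ > 0. We seek δ > 0 with 0 < |z − 2| < δ ⇒ |z^3 − 8| < ϵ.
Factor: z^3 − 8 = (z − 2)(z^2 + 2z + 4), so |z^3 − 8| = |z − 2|·|z^2 + 2z + 4|.
Restrict δ ≤ 2. Then |z − 2| < 2 gives |z| < 4, so by the triangle inequality |z^2 + 2z + 4| ≤ 4^2 + 2·4 + 4 = 28.
Hence |z^3 − 8| ≤ 28|z − 2|, which is < ϵ once |z − 2| < ϵ/28.
Take δ = min(2, ϵ/28). If 0 < |z − 2| < δ then both bounds hold and |z^3 − 8| ≤ 28|z − 2| < 28·(ϵ/28) = ϵ.

δ = min(2, ϵ/28)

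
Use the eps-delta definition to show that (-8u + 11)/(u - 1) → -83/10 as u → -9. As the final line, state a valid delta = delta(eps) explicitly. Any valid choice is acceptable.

delta = min(5, (50/3)eps)

Let eps > 0 be given. We want delta > 0 with 0 < |u + 9| < delta ⇒ |(-8u + 11)/(u - 1) + 83/10| < eps.
Combining over a common denominator, (-8u + 11)/(u - 1) + 83/10 = [(-8u + 11)·(-10) − 83·(u - 1)] / [(-10)·(u - 1)] = -3(u + 9) / ((-10)(u - 1)).
So |(-8u + 11)/(u - 1) + 83/10| = 3|u + 9| / (10·|u − 1|).
Require delta ≤ 5, so |u − 1| ≥ |-10| − |u + 9| > 10 − 5 = 5.
Hence |(-8u + 11)/(u - 1) + 83/10| < 3|u + 9|/(10·5) = (3/50)|u + 9|, which is < eps once |u + 9| < (50/3)eps.
Take delta = min(5, (50/3)eps). Then 0 < |u + 9| < delta forces both bounds, so |(-8u + 11)/(u - 1) + 83/10| < eps.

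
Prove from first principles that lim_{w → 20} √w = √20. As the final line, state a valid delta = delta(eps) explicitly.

Let eps > 0 be given. We want delta > 0 such that 0 < |w − 20| < delta implies |√w − √20| < eps.
Multiplying by the conjugate, |√w − √20| = |w − 20|/(√w + √20).
Restrict delta ≤ 20 so that |w − 20| < 20 forces w > 0, and then √w + √20 > √20.
Hence |√w − √20| < |w − 20|/√20, which is < eps once |w − 20| < √20·eps.
Take delta = min(20, √20·eps). If 0 < |w − 20| < delta then w > 0 and |√w − √20| < |w − 20|/√20 < eps.

delta = min(20, √20·eps)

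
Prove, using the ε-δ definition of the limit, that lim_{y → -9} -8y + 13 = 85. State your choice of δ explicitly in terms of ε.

δ = ε/8

Suppose ε > 0. We need δ > 0 so that 0 < |y + 9| < δ implies |(-8y + 13) − 85| < ε.
Since (-8y + 13) − 85 = -8(y + 9), we have |(-8y + 13) − 85| = 8|y + 9|.
So 8|y + 9| < ε exactly when |y + 9| < ε/8.
Choosing δ = ε/8 gives |(-8y + 13) − 85| = 8|y + 9| < ε whenever |y + 9| < δ.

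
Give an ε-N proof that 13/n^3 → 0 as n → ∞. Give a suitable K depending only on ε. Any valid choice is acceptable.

Let ε > 0. For n ≥ 1, |13/n^3 − 0| = 13/n^3.
13/n^3 < ε ⇔ n^3 > 13/ε ⇔ n > (13/ε)^{1/3}.
Take K = (13/ε)^{1/3}. Then n > K implies 13/n^3 < ε.

K = (13/ε)^{1/3}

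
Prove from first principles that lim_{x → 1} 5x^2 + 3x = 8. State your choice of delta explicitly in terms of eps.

Fix eps > 0. We want delta > 0 such that 0 < |x − 1| < delta implies |(5x^2 + 3x) − 8| < eps.
(5x^2 + 3x) − 8 = 5x^2 + 3x - 8 = (x − 1)(5x + 8).
So |(5x^2 + 3x) − 8| = |x − 1|·|5x + 8|.
Require delta ≤ 2. Then |x − 1| < 2 gives |x| < 3, and by the triangle inequality |5x + 8| ≤ 5·3 + 8 = 23.
Hence |(5x^2 + 3x) − 8| ≤ 23|x − 1| < eps provided |x − 1| < eps/23.
Take delta = min(2, eps/23). Then 0 < |x − 1| < delta gives both |x − 1| < 2 and |x − 1| < eps/23, so |(5x^2 + 3x) − 8| < eps.

delta = min(2, eps/23)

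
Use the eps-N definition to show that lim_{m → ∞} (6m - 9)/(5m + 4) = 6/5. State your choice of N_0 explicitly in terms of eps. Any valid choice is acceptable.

Let eps > 0 be given. For m ≥ 1, |(6m - 9)/(5m + 4) − (6/5)| = |-69|/(5(5m + 4)) = 69/(5(5m + 4)).
Since 5m + 4 ≥ 5m for m ≥ 1, this is ≤ 69/(5·5m) = (69/25)/m.
So |(6m - 9)/(5m + 4) − (6/5)| < eps whenever m > (69/25)/eps.
Take N_0 = (69/25)/eps. If m > N_0 then |(6m - 9)/(5m + 4) − (6/5)| ≤ (69/25)/m < eps.

N_0 = (69/25)/eps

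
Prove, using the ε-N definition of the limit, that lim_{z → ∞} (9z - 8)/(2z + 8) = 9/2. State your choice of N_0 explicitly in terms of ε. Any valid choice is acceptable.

N_0 = 22/ε

Let ε > 0. We seek N_0 > 0 such that z > N_0 implies |(9z - 8)/(2z + 8) − (9/2)| < ε.
(9z - 8)/(2z + 8) − (9/2) = (2(9z - 8) − 9(2z + 8)) / (2(2z + 8)) = -88/(2(2z + 8)).
For z > 0 we have 2z + 8 > 2z, so |(9z - 8)/(2z + 8) − (9/2)| = 88/(2(2z + 8)) < 88/(2·2z) = 22/z.
Thus |(9z - 8)/(2z + 8) − (9/2)| < ε whenever z > 22/ε.
Take N_0 = 22/ε. If z > N_0 then |(9z - 8)/(2z + 8) − (9/2)| < 22/z < ε.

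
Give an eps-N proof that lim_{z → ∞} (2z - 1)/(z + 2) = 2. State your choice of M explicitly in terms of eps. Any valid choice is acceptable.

Suppose eps > 0. We seek M > 0 such that z > M implies |(2z - 1)/(z + 2) − 2| < eps.
(2z - 1)/(z + 2) − 2 = ((2z - 1) − 2(z + 2)) / ((z + 2)) = -5/((z + 2)).
For z > 0 we have z + 2 > z, so |(2z - 1)/(z + 2) − 2| = 5/((z + 2)) < 5/(z) = 5/z.
Thus |(2z - 1)/(z + 2) − 2| < eps whenever z > 5/eps.
Take M = 5/eps. If z > M then |(2z - 1)/(z + 2) − 2| < 5/z < eps.

M = 5/eps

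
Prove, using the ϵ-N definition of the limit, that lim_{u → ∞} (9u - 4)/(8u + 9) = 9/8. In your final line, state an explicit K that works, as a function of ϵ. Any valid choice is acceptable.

Let ϵ > 0. We seek K > 0 such that u > K implies |(9u - 4)/(8u + 9) − (9/8)| < ϵ.
(9u - 4)/(8u + 9) − (9/8) = (8(9u - 4) − 9(8u + 9)) / (8(8u + 9)) = -113/(8(8u + 9)).
For u > 0 we have 8u + 9 > 8u, so |(9u - 4)/(8u + 9) − (9/8)| = 113/(8(8u + 9)) < 113/(8·8u) = (113/64)/u.
Thus |(9u - 4)/(8u + 9) − (9/8)| < ϵ whenever u > (113/64)/ϵ.
Take K = (113/64)/ϵ. If u > K then |(9u - 4)/(8u + 9) − (9/8)| < (113/64)/u < ϵ.

K = (113/64)/ϵ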